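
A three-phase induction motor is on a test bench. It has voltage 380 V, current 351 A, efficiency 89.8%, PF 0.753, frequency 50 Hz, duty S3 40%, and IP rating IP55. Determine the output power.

156 kW

P_in = √3·V·I·cosφ = 1.732 × 380 × 351 × 0.753 = 173954 W
P_out = η·P_in = 0.898 × 173954 = 156211 W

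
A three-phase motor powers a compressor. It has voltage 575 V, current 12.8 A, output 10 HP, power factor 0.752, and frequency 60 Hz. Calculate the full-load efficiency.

77.8 %

P_out = 10 × 746 = 7460 W
P_in = √3·V_L·I_L·cosφ = 1.732 × 575 × 12.8 × 0.752 = 9586 W
η = P_out / P_in = 7460 / 9586 = 0.778 = 77.8%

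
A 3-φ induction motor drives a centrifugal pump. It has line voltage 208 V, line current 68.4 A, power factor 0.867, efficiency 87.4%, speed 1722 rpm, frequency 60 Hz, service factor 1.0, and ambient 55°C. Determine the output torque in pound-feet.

76.4 lb·ft

P_in = √3·V·I·cosφ = 1.732 × 208 × 68.4 × 0.867 = 21364 W
P_out = η·P_in = 0.874 × 21364 = 18672 W
n = 1722 rpm
ω = 2π×1722/60 = 180.3 rad/s
τ = P_out/ω = 18672/180.3 = 103.6 N·m
In lb·ft: 103.6/1.356 = 76.4 lb·ft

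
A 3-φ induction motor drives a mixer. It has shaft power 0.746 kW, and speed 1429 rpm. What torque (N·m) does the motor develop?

ω = 2π × 1429/60 = 149.6 rad/s
τ = P/ω = 746/149.6 = 4.99 N·m

4.99 N·m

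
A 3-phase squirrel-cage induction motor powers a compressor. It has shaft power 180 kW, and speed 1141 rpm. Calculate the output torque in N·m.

ω = 2π × 1141/60 = 119.5 rad/s
τ = P/ω = 180000/119.5 = 1510 N·m

1510 N·m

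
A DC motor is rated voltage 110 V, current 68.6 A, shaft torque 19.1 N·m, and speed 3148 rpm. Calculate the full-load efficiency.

ω = 2π × 3148/60 = 329.7 rad/s; P_out = τω = 19.1 × 329.7 = 6297 W
P_in = V·I = 110 × 68.6 = 7546 W
η = P_out / P_in = 6297 / 7546 = 0.834 = 83.4%

83.4 %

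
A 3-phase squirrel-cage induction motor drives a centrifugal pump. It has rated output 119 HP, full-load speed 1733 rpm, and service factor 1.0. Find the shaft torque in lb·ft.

361 lb·ft

P_out = 119 × 746 = 88774 W
ω = 2π × 1733/60 = 181.5 rad/s
τ = P_out/ω = 88774/181.5 = 489.1 N·m
In lb·ft: 489.1/1.356 = 361 lb·ft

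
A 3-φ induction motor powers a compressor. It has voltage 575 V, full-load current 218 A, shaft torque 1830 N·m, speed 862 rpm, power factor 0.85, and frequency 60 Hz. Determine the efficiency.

ω = 2π × 862/60 = 90.27 rad/s; P_out = τω = 1830 × 90.27 = 165194 W
P_in = √3·V_L·I_L·cosφ = 1.732 × 575 × 218 × 0.85 = 184540 W
η = P_out / P_in = 165194 / 184540 = 0.895 = 89.5%

89.5 %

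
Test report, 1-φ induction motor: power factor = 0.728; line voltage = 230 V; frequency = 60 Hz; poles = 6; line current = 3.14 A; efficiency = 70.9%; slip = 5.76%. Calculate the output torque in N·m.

3.15 N·m

P_in = V·I·cosφ = 230 × 3.14 × 0.728 = 526 W
P_out = η·P_in = 0.709 × 526 = 373 W
n_s = 120×60/6 = 1200 rpm; n = 1200×(1−0.0576) = 1131 rpm
ω = 2π×1131/60 = 118.4 rad/s
τ = P_out/ω = 373/118.4 = 3.15 N·m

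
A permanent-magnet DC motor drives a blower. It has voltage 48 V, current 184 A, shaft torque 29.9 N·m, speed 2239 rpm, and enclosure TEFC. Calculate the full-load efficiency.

ω = 2π × 2239/60 = 234.5 rad/s; P_out = τω = 29.9 × 234.5 = 7012 W
P_in = V·I = 48 × 184 = 8832 W
η = P_out / P_in = 7012 / 8832 = 0.794 = 79.4%

79.4 %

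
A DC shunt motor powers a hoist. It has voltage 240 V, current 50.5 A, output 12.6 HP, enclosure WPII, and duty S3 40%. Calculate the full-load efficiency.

P_out = 12.6 × 746 = 9400 W
P_in = V·I = 240 × 50.5 = 12120 W
η = P_out / P_in = 9400 / 12120 = 0.776 = 77.6%

77.6 %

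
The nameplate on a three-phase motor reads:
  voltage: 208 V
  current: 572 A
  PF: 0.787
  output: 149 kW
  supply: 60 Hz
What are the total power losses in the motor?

13200 W

P_in = √3·V·I·cosφ = 1.732×208×572×0.787 = 162174 W
P_out = 149000 W
Losses = P_in − P_out = 162174 − 149000 = 13174 W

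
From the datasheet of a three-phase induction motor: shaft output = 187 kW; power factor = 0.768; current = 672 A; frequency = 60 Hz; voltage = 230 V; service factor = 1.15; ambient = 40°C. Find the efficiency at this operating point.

P_out = 187 kW = 187000 W
P_in = √3·V_L·I_L·cosφ = 1.732 × 230 × 672 × 0.768 = 205592 W
η = P_out / P_in = 187000 / 205592 = 0.910 = 91.0%

91.0 %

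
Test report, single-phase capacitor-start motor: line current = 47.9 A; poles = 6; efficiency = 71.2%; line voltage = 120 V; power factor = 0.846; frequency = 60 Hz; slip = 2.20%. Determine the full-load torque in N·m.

P_in = V·I·cosφ = 120 × 47.9 × 0.846 = 4863 W
P_out = η·P_in = 0.712 × 4863 = 3462 W
n_s = 120×60/6 = 1200 rpm; n = 1200×(1−0.022) = 1174 rpm
ω = 2π×1174/60 = 122.9 rad/s
τ = P_out/ω = 3462/122.9 = 28.2 N·m

28.2 N·m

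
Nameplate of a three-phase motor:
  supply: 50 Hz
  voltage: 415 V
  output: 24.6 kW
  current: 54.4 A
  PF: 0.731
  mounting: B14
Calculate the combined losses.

P_in = √3·V·I·cosφ = 1.732×415×54.4×0.731 = 28583 W
P_out = 24600 W
Losses = P_in − P_out = 28583 − 24600 = 3983 W

3.98 kW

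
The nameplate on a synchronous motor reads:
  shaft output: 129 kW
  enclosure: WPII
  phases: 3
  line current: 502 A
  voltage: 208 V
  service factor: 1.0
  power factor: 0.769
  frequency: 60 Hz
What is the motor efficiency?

92.8 %

P_out = 129 kW = 129000 W
P_in = √3·V_L·I_L·cosφ = 1.732 × 208 × 502 × 0.769 = 139073 W
η = P_out / P_in = 129000 / 139073 = 0.928 = 92.8%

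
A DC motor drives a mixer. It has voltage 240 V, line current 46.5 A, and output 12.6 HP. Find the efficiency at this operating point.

P_out = 12.6 × 746 = 9400 W
P_in = V·I = 240 × 46.5 = 11160 W
η = P_out / P_in = 9400 / 11160 = 0.842 = 84.2%

84.2 %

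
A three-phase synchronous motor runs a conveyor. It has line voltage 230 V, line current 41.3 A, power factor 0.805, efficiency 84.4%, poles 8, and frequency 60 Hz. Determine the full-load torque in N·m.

P_in = √3·V·I·cosφ = 1.732 × 230 × 41.3 × 0.805 = 13244 W
P_out = η·P_in = 0.844 × 13244 = 11178 W
n = n_s = 120×60/8 = 900 rpm (synchronous)
ω = 2π×900/60 = 94.25 rad/s
τ = P_out/ω = 11178/94.25 = 119 N·m

119 N·m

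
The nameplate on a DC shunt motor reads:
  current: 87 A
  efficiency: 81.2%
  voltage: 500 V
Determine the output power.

35.3 kW

P_in = V·I = 500 × 87 = 43500 W
P_out = η·P_in = 0.812 × 43500 = 35322 W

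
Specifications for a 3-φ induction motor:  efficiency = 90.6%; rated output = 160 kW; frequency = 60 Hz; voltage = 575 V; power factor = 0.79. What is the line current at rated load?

P_out = 160 kW = 160000 W
P_in = P_out / η = 160000 / 0.906 = 176600 W
I_L = P_in / (√3·V_L·cosφ) = 176600 / (1.732 × 575 × 0.79) = 224 A

224 A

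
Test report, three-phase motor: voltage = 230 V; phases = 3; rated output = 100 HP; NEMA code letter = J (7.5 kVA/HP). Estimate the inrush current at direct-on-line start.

1880 A

S_LR = 7.5 × 100 = 750 kVA
I_LR = S_LR/(√3·V_L) = 750000/(1.732×230) = 1880 A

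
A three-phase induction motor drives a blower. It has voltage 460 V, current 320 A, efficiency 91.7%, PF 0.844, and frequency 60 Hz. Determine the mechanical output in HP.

P_in = √3·V·I·cosφ = 1.732 × 460 × 320 × 0.844 = 215178 W
P_out = η·P_in = 0.917 × 215178 = 197318 W
= 197318/746 = 265 HP

265 HP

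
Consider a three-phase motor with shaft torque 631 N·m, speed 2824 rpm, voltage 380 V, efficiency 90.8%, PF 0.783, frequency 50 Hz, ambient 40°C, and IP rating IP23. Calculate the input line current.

ω = 2π×2824/60 = 295.7 rad/s; P_out = τω = 631 × 295.7 = 186587 W
P_in = P_out / η = 186587 / 0.908 = 205492 W
I_L = P_in / (√3·V_L·cosφ) = 205492 / (1.732 × 380 × 0.783) = 399 A

399 A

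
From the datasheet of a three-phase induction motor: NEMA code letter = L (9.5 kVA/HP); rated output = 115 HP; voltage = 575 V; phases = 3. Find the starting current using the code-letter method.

1100 A

S_LR = 9.5 × 115 = 1092.5 kVA
I_LR = S_LR/(√3·V_L) = 1092500/(1.732×575) = 1100 A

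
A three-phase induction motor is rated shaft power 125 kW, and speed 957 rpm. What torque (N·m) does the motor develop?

1250 N·m

ω = 2π × 957/60 = 100.2 rad/s
τ = P/ω = 125000/100.2 = 1250 N·m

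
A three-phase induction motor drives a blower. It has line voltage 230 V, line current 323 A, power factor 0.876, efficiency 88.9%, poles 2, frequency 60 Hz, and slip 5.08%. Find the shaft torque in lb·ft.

207 lb·ft

P_in = √3·V·I·cosφ = 1.732 × 230 × 323 × 0.876 = 112715 W
P_out = η·P_in = 0.889 × 112715 = 100204 W
n_s = 120×60/2 = 3600 rpm; n = 3600×(1−0.0508) = 3417 rpm
ω = 2π×3417/60 = 357.8 rad/s
τ = P_out/ω = 100204/357.8 = 280.1 N·m
In lb·ft: 280.1/1.356 = 207 lb·ft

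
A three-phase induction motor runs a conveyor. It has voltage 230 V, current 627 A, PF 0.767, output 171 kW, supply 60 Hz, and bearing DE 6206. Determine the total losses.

P_in = √3·V·I·cosφ = 1.732×230×627×0.767 = 191575 W
P_out = 171000 W
Losses = P_in − P_out = 191575 − 171000 = 20575 W

20.6 kW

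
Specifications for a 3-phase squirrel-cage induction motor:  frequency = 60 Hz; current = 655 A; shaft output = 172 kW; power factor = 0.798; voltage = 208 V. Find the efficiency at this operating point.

P_out = 172 kW = 172000 W
P_in = √3·V_L·I_L·cosφ = 1.732 × 208 × 655 × 0.798 = 188302 W
η = P_out / P_in = 172000 / 188302 = 0.913 = 91.3%

91.3 %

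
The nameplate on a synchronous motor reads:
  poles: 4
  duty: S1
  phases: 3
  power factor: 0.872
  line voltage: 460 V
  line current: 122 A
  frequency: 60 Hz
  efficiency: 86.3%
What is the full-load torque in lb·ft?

286 lb·ft

P_in = √3·V·I·cosφ = 1.732 × 460 × 122 × 0.872 = 84758 W
P_out = η·P_in = 0.863 × 84758 = 73146 W
n = n_s = 120×60/4 = 1800 rpm (synchronous)
ω = 2π×1800/60 = 188.5 rad/s
τ = P_out/ω = 73146/188.5 = 388 N·m
In lb·ft: 388/1.356 = 286 lb·ft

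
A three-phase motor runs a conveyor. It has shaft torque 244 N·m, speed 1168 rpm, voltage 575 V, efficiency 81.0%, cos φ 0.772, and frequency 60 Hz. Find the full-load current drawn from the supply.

47.9 A

ω = 2π×1168/60 = 122.3 rad/s; P_out = τω = 244 × 122.3 = 29841 W
P_in = P_out / η = 29841 / 0.810 = 36841 W
I_L = P_in / (√3·V_L·cosφ) = 36841 / (1.732 × 575 × 0.772) = 47.9 A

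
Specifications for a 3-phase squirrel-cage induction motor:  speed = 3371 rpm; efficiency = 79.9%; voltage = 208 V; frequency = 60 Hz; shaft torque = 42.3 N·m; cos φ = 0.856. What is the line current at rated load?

60.6 A

ω = 2π×3371/60 = 353 rad/s; P_out = τω = 42.3 × 353 = 14932 W
P_in = P_out / η = 14932 / 0.799 = 18688 W
I_L = P_in / (√3·V_L·cosφ) = 18688 / (1.732 × 208 × 0.856) = 60.6 A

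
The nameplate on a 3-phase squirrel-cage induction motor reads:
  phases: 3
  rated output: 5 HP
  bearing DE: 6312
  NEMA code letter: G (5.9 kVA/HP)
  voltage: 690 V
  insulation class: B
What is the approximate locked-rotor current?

24.7 A

S_LR = 5.9 × 5 = 29.5 kVA
I_LR = S_LR/(√3·V_L) = 29500/(1.732×690) = 24.7 A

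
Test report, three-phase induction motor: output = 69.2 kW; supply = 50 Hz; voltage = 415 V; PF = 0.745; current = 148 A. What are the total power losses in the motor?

10100 W

P_in = √3·V·I·cosφ = 1.732×415×148×0.745 = 79253 W
P_out = 69200 W
Losses = P_in − P_out = 79253 − 69200 = 10053 W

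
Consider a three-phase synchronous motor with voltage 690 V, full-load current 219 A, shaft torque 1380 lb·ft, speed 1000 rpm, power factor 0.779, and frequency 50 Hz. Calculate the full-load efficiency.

96.1 %

τ = 1380 lb·ft × 1.356 = 1871 N·m
ω = 2π × 1000/60 = 104.7 rad/s; P_out = τω = 1871 × 104.7 = 195894 W
P_in = √3·V_L·I_L·cosφ = 1.732 × 690 × 219 × 0.779 = 203882 W
η = P_out / P_in = 195894 / 203882 = 0.961 = 96.1%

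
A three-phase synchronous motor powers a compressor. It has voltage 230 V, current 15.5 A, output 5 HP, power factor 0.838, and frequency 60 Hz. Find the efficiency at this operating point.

P_out = 5 × 746 = 3730 W
P_in = √3·V_L·I_L·cosφ = 1.732 × 230 × 15.5 × 0.838 = 5174 W
η = P_out / P_in = 3730 / 5174 = 0.721 = 72.1%

72.1 %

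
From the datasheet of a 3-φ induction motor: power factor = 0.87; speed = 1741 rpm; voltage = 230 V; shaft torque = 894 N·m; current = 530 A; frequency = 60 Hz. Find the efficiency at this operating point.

88.7 %

ω = 2π × 1741/60 = 182.3 rad/s; P_out = τω = 894 × 182.3 = 162976 W
P_in = √3·V_L·I_L·cosφ = 1.732 × 230 × 530 × 0.87 = 183684 W
η = P_out / P_in = 162976 / 183684 = 0.887 = 88.7%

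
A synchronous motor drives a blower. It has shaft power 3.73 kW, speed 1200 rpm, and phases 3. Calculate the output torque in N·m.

29.7 N·m

ω = 2π × 1200/60 = 125.7 rad/s
τ = P/ω = 3730/125.7 = 29.7 N·m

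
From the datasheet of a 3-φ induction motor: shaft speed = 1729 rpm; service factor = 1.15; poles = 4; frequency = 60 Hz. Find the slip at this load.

n_s = 120f/p = 120×60/4 = 1800 rpm
s = (n_s − n)/n_s = (1800 − 1729)/1800 = 0.0394

3.94 %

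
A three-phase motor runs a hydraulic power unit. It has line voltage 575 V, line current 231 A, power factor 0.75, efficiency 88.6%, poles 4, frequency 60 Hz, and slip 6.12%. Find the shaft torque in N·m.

P_in = √3·V·I·cosφ = 1.732 × 575 × 231 × 0.75 = 172540 W
P_out = η·P_in = 0.886 × 172540 = 152870 W
n_s = 120×60/4 = 1800 rpm; n = 1800×(1−0.0612) = 1690 rpm
ω = 2π×1690/60 = 177 rad/s
τ = P_out/ω = 152870/177 = 864 N·m

864 N·m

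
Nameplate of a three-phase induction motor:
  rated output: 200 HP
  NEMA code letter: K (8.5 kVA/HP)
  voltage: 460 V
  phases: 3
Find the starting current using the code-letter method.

S_LR = 8.5 × 200 = 1700 kVA
I_LR = S_LR/(√3·V_L) = 1700000/(1.732×460) = 2130 A

2130 A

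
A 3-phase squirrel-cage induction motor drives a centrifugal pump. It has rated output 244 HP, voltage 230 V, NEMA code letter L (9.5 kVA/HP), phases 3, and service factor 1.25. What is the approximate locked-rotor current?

5820 A

S_LR = 9.5 × 244 = 2318 kVA
I_LR = S_LR/(√3·V_L) = 2318000/(1.732×230) = 5820 A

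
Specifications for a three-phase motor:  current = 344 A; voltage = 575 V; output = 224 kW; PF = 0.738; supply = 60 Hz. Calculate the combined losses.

P_in = √3·V·I·cosφ = 1.732×575×344×0.738 = 252831 W
P_out = 224000 W
Losses = P_in − P_out = 252831 − 224000 = 28831 W

28800 W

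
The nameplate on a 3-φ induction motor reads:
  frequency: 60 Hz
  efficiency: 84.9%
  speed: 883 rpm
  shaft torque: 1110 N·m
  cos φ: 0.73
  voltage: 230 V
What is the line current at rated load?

ω = 2π×883/60 = 92.47 rad/s; P_out = τω = 1110 × 92.47 = 102642 W
P_in = P_out / η = 102642 / 0.849 = 120898 W
I_L = P_in / (√3·V_L·cosφ) = 120898 / (1.732 × 230 × 0.73) = 416 A

416 A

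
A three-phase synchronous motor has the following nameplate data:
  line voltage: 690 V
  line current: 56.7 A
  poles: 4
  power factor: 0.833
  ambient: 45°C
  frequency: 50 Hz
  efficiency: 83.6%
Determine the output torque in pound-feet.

222 lb·ft

P_in = √3·V·I·cosφ = 1.732 × 690 × 56.7 × 0.833 = 56445 W
P_out = η·P_in = 0.836 × 56445 = 47188 W
n = n_s = 120×50/4 = 1500 rpm (synchronous)
ω = 2π×1500/60 = 157.1 rad/s
τ = P_out/ω = 47188/157.1 = 300.4 N·m
In lb·ft: 300.4/1.356 = 222 lb·ft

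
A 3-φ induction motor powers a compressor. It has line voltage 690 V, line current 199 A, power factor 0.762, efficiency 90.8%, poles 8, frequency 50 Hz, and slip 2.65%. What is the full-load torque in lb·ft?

1590 lb·ft

P_in = √3·V·I·cosφ = 1.732 × 690 × 199 × 0.762 = 181220 W
P_out = η·P_in = 0.908 × 181220 = 164548 W
n_s = 120×50/8 = 750 rpm; n = 750×(1−0.0265) = 730 rpm
ω = 2π×730/60 = 76.45 rad/s
τ = P_out/ω = 164548/76.45 = 2152 N·m
In lb·ft: 2152/1.356 = 1590 lb·ft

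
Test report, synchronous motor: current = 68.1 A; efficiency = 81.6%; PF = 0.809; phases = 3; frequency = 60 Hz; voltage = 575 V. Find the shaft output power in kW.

44.8 kW

P_in = √3·V·I·cosφ = 1.732 × 575 × 68.1 × 0.809 = 54867 W
P_out = η·P_in = 0.816 × 54867 = 44771 W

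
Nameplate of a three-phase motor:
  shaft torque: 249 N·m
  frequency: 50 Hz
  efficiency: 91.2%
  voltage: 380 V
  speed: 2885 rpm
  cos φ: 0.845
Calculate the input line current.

ω = 2π×2885/60 = 302.1 rad/s; P_out = τω = 249 × 302.1 = 75223 W
P_in = P_out / η = 75223 / 0.912 = 82481 W
I_L = P_in / (√3·V_L·cosφ) = 82481 / (1.732 × 380 × 0.845) = 148 A

148 A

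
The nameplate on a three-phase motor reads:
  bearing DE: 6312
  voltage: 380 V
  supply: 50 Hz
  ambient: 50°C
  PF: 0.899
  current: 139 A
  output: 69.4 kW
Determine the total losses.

P_in = √3·V·I·cosφ = 1.732×380×139×0.899 = 82244 W
P_out = 69400 W
Losses = P_in − P_out = 82244 − 69400 = 12844 W

12.8 kW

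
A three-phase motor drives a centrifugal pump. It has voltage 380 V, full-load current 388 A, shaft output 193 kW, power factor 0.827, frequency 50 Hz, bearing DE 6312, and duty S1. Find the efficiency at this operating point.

91.4 %

P_out = 193 kW = 193000 W
P_in = √3·V_L·I_L·cosφ = 1.732 × 380 × 388 × 0.827 = 211188 W
η = P_out / P_in = 193000 / 211188 = 0.914 = 91.4%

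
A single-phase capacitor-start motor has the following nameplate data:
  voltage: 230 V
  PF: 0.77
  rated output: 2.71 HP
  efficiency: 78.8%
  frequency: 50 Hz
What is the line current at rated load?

P_out = 2.71 × 746 = 2022 W
P_in = P_out / η = 2022 / 0.788 = 2566 W
I = P_in / (V·cosφ) = 2566 / (230 × 0.77) = 14.5 A

14.5 A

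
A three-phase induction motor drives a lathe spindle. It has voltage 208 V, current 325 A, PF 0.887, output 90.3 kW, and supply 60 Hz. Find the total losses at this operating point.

13.6 kW

P_in = √3·V·I·cosφ = 1.732×208×325×0.887 = 103853 W
P_out = 90300 W
Losses = P_in − P_out = 103853 − 90300 = 13553 W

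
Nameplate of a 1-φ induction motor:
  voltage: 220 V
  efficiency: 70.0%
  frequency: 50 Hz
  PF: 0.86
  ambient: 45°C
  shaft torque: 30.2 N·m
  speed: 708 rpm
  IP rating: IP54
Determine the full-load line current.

16.9 A

ω = 2π×708/60 = 74.14 rad/s; P_out = τω = 30.2 × 74.14 = 2239 W
P_in = P_out / η = 2239 / 0.700 = 3199 W
I = P_in / (V·cosφ) = 3199 / (220 × 0.86) = 16.9 A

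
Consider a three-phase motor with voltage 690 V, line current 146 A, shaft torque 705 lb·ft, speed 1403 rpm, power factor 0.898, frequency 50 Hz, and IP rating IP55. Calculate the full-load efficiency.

τ = 705 lb·ft × 1.356 = 956 N·m
ω = 2π × 1403/60 = 146.9 rad/s; P_out = τω = 956 × 146.9 = 140436 W
P_in = √3·V_L·I_L·cosφ = 1.732 × 690 × 146 × 0.898 = 156685 W
η = P_out / P_in = 140436 / 156685 = 0.896 = 89.6%

89.6 %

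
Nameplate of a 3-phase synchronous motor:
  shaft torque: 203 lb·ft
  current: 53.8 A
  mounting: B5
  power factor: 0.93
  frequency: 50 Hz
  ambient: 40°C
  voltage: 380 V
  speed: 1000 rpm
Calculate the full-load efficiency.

87.5 %

τ = 203 lb·ft × 1.356 = 275.3 N·m
ω = 2π × 1000/60 = 104.7 rad/s; P_out = τω = 275.3 × 104.7 = 28824 W
P_in = √3·V_L·I_L·cosφ = 1.732 × 380 × 53.8 × 0.93 = 32930 W
η = P_out / P_in = 28824 / 32930 = 0.875 = 87.5%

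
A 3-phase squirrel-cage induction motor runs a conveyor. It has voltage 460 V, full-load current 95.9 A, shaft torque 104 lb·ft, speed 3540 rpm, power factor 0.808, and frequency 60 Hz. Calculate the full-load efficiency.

τ = 104 lb·ft × 1.356 = 141 N·m
ω = 2π × 3540/60 = 370.7 rad/s; P_out = τω = 141 × 370.7 = 52269 W
P_in = √3·V_L·I_L·cosφ = 1.732 × 460 × 95.9 × 0.808 = 61736 W
η = P_out / P_in = 52269 / 61736 = 0.847 = 84.7%

84.7 %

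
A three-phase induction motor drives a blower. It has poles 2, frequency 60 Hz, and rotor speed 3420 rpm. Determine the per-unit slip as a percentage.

n_s = 120f/p = 120×60/2 = 3600 rpm
s = (n_s − n)/n_s = (3600 − 3420)/3600 = 0.0500

5.00 %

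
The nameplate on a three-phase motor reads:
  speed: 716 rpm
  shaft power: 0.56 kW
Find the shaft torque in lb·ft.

5.51 lb·ft

ω = 2π × 716/60 = 74.98 rad/s
τ = P/ω = 560/74.98 = 7.469 N·m
In lb·ft: 7.469/1.356 = 5.51 lb·ft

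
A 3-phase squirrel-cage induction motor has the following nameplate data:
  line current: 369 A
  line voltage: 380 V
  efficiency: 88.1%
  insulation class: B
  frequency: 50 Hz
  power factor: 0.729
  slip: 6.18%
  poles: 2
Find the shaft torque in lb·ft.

P_in = √3·V·I·cosφ = 1.732 × 380 × 369 × 0.729 = 177046 W
P_out = η·P_in = 0.881 × 177046 = 155978 W
n_s = 120×50/2 = 3000 rpm; n = 3000×(1−0.0618) = 2815 rpm
ω = 2π×2815/60 = 294.8 rad/s
τ = P_out/ω = 155978/294.8 = 529.1 N·m
In lb·ft: 529.1/1.356 = 390 lb·ft

390 lb·ft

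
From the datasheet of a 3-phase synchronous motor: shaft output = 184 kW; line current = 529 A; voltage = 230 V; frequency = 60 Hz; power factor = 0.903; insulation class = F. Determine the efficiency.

96.7 %

P_out = 184 kW = 184000 W
P_in = √3·V_L·I_L·cosφ = 1.732 × 230 × 529 × 0.903 = 190291 W
η = P_out / P_in = 184000 / 190291 = 0.967 = 96.7%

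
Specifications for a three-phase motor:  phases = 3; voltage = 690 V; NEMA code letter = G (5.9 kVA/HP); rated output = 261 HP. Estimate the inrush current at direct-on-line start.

1290 A

S_LR = 5.9 × 261 = 1539.9 kVA
I_LR = S_LR/(√3·V_L) = 1539900/(1.732×690) = 1290 A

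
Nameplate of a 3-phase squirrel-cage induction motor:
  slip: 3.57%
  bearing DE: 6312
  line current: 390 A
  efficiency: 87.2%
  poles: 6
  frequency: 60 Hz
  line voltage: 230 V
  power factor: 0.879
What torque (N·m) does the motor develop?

P_in = √3·V·I·cosφ = 1.732 × 230 × 390 × 0.879 = 136562 W
P_out = η·P_in = 0.872 × 136562 = 119082 W
n_s = 120×60/6 = 1200 rpm; n = 1200×(1−0.0357) = 1157 rpm
ω = 2π×1157/60 = 121.2 rad/s
τ = P_out/ω = 119082/121.2 = 983 N·m

983 N·m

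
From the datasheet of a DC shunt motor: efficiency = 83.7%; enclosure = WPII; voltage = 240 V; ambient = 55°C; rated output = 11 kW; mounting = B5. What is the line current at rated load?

P_out = 11 kW = 11000 W
P_in = P_out / η = 11000 / 0.837 = 13142 W
I = P_in / V = 13142 / 240 = 54.8 A

54.8 A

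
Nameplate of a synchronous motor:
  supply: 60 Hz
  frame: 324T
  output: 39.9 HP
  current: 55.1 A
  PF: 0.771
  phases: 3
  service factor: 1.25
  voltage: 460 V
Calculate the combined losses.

P_in = √3·V·I·cosφ = 1.732×460×55.1×0.771 = 33846 W
P_out = 39.9×746 = 29765 W
Losses = P_in − P_out = 33846 − 29765 = 4081 W

4.08 kW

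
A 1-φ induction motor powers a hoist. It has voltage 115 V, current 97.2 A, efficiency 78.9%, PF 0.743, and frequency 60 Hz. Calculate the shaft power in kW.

P_in = V·I·cosφ = 115 × 97.2 × 0.743 = 8305 W
P_out = η·P_in = 0.789 × 8305 = 6553 W

6.55 kW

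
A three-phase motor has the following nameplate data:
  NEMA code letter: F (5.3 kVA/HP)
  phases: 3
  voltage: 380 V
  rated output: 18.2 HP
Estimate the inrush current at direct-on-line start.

147 A

S_LR = 5.3 × 18.2 = 96.46 kVA
I_LR = S_LR/(√3·V_L) = 96460/(1.732×380) = 147 A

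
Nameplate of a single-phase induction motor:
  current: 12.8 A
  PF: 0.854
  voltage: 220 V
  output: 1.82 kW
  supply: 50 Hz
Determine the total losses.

P_in = V·I·cosφ = 220×12.8×0.854 = 2405 W
P_out = 1820 W
Losses = P_in − P_out = 2405 − 1820 = 585 W

585 W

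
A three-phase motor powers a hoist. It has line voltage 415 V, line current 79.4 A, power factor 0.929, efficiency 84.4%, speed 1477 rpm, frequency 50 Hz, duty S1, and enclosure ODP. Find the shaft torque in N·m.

P_in = √3·V·I·cosφ = 1.732 × 415 × 79.4 × 0.929 = 53019 W
P_out = η·P_in = 0.844 × 53019 = 44748 W
n = 1477 rpm
ω = 2π×1477/60 = 154.7 rad/s
τ = P_out/ω = 44748/154.7 = 289 N·m

289 N·m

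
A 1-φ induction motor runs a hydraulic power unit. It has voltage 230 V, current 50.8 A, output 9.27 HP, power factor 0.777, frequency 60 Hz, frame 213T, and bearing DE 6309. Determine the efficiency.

P_out = 9.27 × 746 = 6915 W
P_in = V·I·cosφ = 230 × 50.8 × 0.777 = 9078 W
η = P_out / P_in = 6915 / 9078 = 0.762 = 76.2%

76.2 %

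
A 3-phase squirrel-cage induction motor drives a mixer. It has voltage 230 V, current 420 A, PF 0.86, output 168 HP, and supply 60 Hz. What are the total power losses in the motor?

18.6 kW

P_in = √3·V·I·cosφ = 1.732×230×420×0.86 = 143888 W
P_out = 168×746 = 125328 W
Losses = P_in − P_out = 143888 − 125328 = 18560 W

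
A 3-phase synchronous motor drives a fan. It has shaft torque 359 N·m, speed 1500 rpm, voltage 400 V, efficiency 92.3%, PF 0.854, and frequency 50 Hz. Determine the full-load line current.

103 A

ω = 2π×1500/60 = 157.1 rad/s; P_out = τω = 359 × 157.1 = 56399 W
P_in = P_out / η = 56399 / 0.923 = 61104 W
I_L = P_in / (√3·V_L·cosφ) = 61104 / (1.732 × 400 × 0.854) = 103 A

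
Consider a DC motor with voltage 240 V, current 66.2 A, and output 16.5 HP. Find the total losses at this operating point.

3.58 kW

P_in = V·I = 240×66.2 = 15888 W
P_out = 16.5×746 = 12309 W
Losses = P_in − P_out = 15888 − 12309 = 3579 W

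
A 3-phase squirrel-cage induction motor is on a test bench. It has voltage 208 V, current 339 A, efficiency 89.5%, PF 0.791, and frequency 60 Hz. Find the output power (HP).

P_in = √3·V·I·cosφ = 1.732 × 208 × 339 × 0.791 = 96602 W
P_out = η·P_in = 0.895 × 96602 = 86459 W
= 86459/746 = 116 HP

116 HP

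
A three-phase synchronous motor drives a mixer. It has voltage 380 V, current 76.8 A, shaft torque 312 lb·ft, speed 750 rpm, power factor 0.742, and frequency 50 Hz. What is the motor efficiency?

τ = 312 lb·ft × 1.356 = 423.1 N·m
ω = 2π × 750/60 = 78.54 rad/s; P_out = τω = 423.1 × 78.54 = 33230 W
P_in = √3·V_L·I_L·cosφ = 1.732 × 380 × 76.8 × 0.742 = 37506 W
η = P_out / P_in = 33230 / 37506 = 0.886 = 88.6%

88.6 %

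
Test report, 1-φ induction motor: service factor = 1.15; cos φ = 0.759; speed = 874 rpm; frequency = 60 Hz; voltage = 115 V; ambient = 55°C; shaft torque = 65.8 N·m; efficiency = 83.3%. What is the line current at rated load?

82.8 A

ω = 2π×874/60 = 91.53 rad/s; P_out = τω = 65.8 × 91.53 = 6023 W
P_in = P_out / η = 6023 / 0.833 = 7230 W
I = P_in / (V·cosφ) = 7230 / (115 × 0.759) = 82.8 A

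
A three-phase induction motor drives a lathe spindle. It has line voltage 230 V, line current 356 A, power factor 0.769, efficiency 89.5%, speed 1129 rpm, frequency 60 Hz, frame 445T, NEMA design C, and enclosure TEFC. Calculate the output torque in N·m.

P_in = √3·V·I·cosφ = 1.732 × 230 × 356 × 0.769 = 109057 W
P_out = η·P_in = 0.895 × 109057 = 97606 W
n = 1129 rpm
ω = 2π×1129/60 = 118.2 rad/s
τ = P_out/ω = 97606/118.2 = 826 N·m

826 N·m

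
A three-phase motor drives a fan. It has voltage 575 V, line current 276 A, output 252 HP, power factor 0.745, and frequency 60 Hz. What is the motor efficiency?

91.8 %

P_out = 252 × 746 = 187992 W
P_in = √3·V_L·I_L·cosφ = 1.732 × 575 × 276 × 0.745 = 204777 W
η = P_out / P_in = 187992 / 204777 = 0.918 = 91.8%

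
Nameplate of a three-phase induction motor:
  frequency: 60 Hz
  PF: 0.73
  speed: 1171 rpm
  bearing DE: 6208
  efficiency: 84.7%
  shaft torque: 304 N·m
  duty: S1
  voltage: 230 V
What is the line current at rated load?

151 A

ω = 2π×1171/60 = 122.6 rad/s; P_out = τω = 304 × 122.6 = 37270 W
P_in = P_out / η = 37270 / 0.847 = 44002 W
I_L = P_in / (√3·V_L·cosφ) = 44002 / (1.732 × 230 × 0.73) = 151 A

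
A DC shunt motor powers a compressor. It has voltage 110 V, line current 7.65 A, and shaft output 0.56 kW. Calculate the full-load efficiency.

66.5 %

P_out = 0.56 kW = 560 W
P_in = V·I = 110 × 7.65 = 842 W
η = P_out / P_in = 560 / 842 = 0.665 = 66.5%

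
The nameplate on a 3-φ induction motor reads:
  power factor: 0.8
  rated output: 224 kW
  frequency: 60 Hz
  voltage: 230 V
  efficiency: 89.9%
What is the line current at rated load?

782 A

P_out = 224 kW = 224000 W
P_in = P_out / η = 224000 / 0.899 = 249166 W
I_L = P_in / (√3·V_L·cosφ) = 249166 / (1.732 × 230 × 0.8) = 782 A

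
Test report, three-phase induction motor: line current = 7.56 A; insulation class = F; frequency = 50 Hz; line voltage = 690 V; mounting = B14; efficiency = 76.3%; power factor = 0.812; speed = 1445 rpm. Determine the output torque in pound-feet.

27.3 lb·ft

P_in = √3·V·I·cosφ = 1.732 × 690 × 7.56 × 0.812 = 7336 W
P_out = η·P_in = 0.763 × 7336 = 5597 W
n = 1445 rpm
ω = 2π×1445/60 = 151.3 rad/s
τ = P_out/ω = 5597/151.3 = 36.99 N·m
In lb·ft: 36.99/1.356 = 27.3 lb·ft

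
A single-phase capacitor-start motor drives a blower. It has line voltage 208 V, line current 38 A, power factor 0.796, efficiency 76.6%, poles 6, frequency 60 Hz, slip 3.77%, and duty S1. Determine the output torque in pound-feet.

29.4 lb·ft

P_in = V·I·cosφ = 208 × 38 × 0.796 = 6292 W
P_out = η·P_in = 0.766 × 6292 = 4820 W
n_s = 120×60/6 = 1200 rpm; n = 1200×(1−0.0377) = 1155 rpm
ω = 2π×1155/60 = 121 rad/s
τ = P_out/ω = 4820/121 = 39.83 N·m
In lb·ft: 39.83/1.356 = 29.4 lb·ft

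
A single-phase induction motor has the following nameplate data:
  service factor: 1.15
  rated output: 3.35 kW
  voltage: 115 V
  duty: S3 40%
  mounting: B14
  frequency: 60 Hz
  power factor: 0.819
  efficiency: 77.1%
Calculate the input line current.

46.1 A

P_out = 3.35 kW = 3350 W
P_in = P_out / η = 3350 / 0.771 = 4345 W
I = P_in / (V·cosφ) = 4345 / (115 × 0.819) = 46.1 A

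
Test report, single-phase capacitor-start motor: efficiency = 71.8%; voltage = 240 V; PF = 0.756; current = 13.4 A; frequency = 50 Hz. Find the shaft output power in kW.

P_in = V·I·cosφ = 240 × 13.4 × 0.756 = 2431 W
P_out = η·P_in = 0.718 × 2431 = 1745 W

1.75 kW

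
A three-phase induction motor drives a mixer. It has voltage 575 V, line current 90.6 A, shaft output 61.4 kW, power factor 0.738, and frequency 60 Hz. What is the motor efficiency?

92.2 %

P_out = 61.4 kW = 61400 W
P_in = √3·V_L·I_L·cosφ = 1.732 × 575 × 90.6 × 0.738 = 66589 W
η = P_out / P_in = 61400 / 66589 = 0.922 = 92.2%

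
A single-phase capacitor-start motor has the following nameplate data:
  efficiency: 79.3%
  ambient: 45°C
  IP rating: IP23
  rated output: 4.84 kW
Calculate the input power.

P_out = 4840 W
P_in = P_out/η = 4840/0.793 = 6103 W = 6.1 kW

6.1 kW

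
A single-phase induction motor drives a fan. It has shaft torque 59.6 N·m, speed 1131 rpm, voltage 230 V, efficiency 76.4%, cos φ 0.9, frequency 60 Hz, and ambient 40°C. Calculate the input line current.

44.6 A

ω = 2π×1131/60 = 118.4 rad/s; P_out = τω = 59.6 × 118.4 = 7057 W
P_in = P_out / η = 7057 / 0.764 = 9237 W
I = P_in / (V·cosφ) = 9237 / (230 × 0.9) = 44.6 A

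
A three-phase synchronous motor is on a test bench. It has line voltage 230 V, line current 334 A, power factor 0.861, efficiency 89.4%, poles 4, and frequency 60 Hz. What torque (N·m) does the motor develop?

P_in = √3·V·I·cosφ = 1.732 × 230 × 334 × 0.861 = 114558 W
P_out = η·P_in = 0.894 × 114558 = 102415 W
n = n_s = 120×60/4 = 1800 rpm (synchronous)
ω = 2π×1800/60 = 188.5 rad/s
τ = P_out/ω = 102415/188.5 = 543 N·m

543 N·m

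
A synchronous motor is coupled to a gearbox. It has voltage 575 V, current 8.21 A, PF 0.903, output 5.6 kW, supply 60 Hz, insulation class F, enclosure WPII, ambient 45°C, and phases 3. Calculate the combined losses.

P_in = √3·V·I·cosφ = 1.732×575×8.21×0.903 = 7383 W
P_out = 5600 W
Losses = P_in − P_out = 7383 − 5600 = 1783 W

1.78 kW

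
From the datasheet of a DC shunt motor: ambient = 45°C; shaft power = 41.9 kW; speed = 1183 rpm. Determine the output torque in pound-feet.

ω = 2π × 1183/60 = 123.9 rad/s
τ = P/ω = 41900/123.9 = 338.2 N·m
In lb·ft: 338.2/1.356 = 249 lb·ft

249 lb·ft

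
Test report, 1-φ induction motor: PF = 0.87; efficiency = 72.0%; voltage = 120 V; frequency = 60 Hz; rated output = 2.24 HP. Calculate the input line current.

22.2 A

P_out = 2.24 × 746 = 1671 W
P_in = P_out / η = 1671 / 0.720 = 2321 W
I = P_in / (V·cosφ) = 2321 / (120 × 0.87) = 22.2 A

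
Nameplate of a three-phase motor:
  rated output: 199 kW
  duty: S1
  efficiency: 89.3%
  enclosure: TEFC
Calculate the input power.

223 kW

P_out = 199000 W
P_in = P_out/η = 199000/0.893 = 222844 W = 223 kW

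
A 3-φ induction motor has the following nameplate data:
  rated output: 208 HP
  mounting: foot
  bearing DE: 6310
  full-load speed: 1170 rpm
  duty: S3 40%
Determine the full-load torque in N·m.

P_out = 208 × 746 = 155168 W
ω = 2π × 1170/60 = 122.5 rad/s
τ = P_out/ω = 155168/122.5 = 1270 N·m

1270 N·m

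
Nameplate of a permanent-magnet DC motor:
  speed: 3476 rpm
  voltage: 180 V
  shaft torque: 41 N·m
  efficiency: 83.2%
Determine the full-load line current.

ω = 2π×3476/60 = 364 rad/s; P_out = τω = 41 × 364 = 14924 W
P_in = P_out / η = 14924 / 0.832 = 17938 W
I = P_in / V = 17938 / 180 = 99.7 A

99.7 A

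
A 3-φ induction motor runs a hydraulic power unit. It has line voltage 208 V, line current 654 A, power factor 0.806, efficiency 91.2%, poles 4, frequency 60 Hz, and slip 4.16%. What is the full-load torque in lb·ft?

P_in = √3·V·I·cosφ = 1.732 × 208 × 654 × 0.806 = 189900 W
P_out = η·P_in = 0.912 × 189900 = 173189 W
n_s = 120×60/4 = 1800 rpm; n = 1800×(1−0.0416) = 1725 rpm
ω = 2π×1725/60 = 180.6 rad/s
τ = P_out/ω = 173189/180.6 = 959 N·m
In lb·ft: 959/1.356 = 707 lb·ft

707 lb·ft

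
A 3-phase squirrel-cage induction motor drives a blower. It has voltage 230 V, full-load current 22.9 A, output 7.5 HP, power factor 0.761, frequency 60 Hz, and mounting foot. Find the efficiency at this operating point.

80.6 %

P_out = 7.5 × 746 = 5595 W
P_in = √3·V_L·I_L·cosφ = 1.732 × 230 × 22.9 × 0.761 = 6942 W
η = P_out / P_in = 5595 / 6942 = 0.806 = 80.6%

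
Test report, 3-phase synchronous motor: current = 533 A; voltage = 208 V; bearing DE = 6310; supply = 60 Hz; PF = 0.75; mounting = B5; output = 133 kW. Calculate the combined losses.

11000 W

P_in = √3·V·I·cosφ = 1.732×208×533×0.75 = 144012 W
P_out = 133000 W
Losses = P_in − P_out = 144012 − 133000 = 11012 W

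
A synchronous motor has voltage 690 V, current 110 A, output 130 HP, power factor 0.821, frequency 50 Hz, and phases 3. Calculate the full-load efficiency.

89.9 %

P_out = 130 × 746 = 96980 W
P_in = √3·V_L·I_L·cosφ = 1.732 × 690 × 110 × 0.821 = 107928 W
η = P_out / P_in = 96980 / 107928 = 0.899 = 89.9%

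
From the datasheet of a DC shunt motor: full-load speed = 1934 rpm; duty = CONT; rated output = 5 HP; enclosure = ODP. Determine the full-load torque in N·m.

18.4 N·m

P_out = 5 × 746 = 3730 W
ω = 2π × 1934/60 = 202.5 rad/s
τ = P_out/ω = 3730/202.5 = 18.4 N·m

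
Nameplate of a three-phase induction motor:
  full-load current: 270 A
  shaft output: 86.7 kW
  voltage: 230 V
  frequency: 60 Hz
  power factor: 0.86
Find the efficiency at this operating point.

93.7 %

P_out = 86.7 kW = 86700 W
P_in = √3·V_L·I_L·cosφ = 1.732 × 230 × 270 × 0.86 = 92499 W
η = P_out / P_in = 86700 / 92499 = 0.937 = 93.7%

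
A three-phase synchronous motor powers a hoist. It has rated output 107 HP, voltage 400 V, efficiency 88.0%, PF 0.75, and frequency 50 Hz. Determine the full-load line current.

175 A

P_out = 107 × 746 = 79822 W
P_in = P_out / η = 79822 / 0.880 = 90707 W
I_L = P_in / (√3·V_L·cosφ) = 90707 / (1.732 × 400 × 0.75) = 175 A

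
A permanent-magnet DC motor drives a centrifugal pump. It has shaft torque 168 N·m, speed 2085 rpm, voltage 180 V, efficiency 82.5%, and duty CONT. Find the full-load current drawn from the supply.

ω = 2π×2085/60 = 218.3 rad/s; P_out = τω = 168 × 218.3 = 36674 W
P_in = P_out / η = 36674 / 0.825 = 44453 W
I = P_in / V = 44453 / 180 = 247 A

247 A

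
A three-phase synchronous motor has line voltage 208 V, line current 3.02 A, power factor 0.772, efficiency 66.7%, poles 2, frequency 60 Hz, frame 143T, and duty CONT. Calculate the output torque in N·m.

P_in = √3·V·I·cosφ = 1.732 × 208 × 3.02 × 0.772 = 840 W
P_out = η·P_in = 0.667 × 840 = 560 W
n = n_s = 120×60/2 = 3600 rpm (synchronous)
ω = 2π×3600/60 = 377 rad/s
τ = P_out/ω = 560/377 = 1.49 N·m

1.49 N·m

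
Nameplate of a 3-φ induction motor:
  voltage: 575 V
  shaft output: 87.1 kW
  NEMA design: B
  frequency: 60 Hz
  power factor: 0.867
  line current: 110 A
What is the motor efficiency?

91.7 %

P_out = 87.1 kW = 87100 W
P_in = √3·V_L·I_L·cosφ = 1.732 × 575 × 110 × 0.867 = 94979 W
η = P_out / P_in = 87100 / 94979 = 0.917 = 91.7%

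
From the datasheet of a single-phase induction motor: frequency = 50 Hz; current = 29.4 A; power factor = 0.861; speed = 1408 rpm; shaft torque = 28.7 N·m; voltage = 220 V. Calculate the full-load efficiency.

76.0 %

ω = 2π × 1408/60 = 147.4 rad/s; P_out = τω = 28.7 × 147.4 = 4230 W
P_in = V·I·cosφ = 220 × 29.4 × 0.861 = 5569 W
η = P_out / P_in = 4230 / 5569 = 0.760 = 76.0%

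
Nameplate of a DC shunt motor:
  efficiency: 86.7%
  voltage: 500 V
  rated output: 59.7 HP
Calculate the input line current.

P_out = 59.7 × 746 = 44536 W
P_in = P_out / η = 44536 / 0.867 = 51368 W
I = P_in / V = 51368 / 500 = 103 A

103 A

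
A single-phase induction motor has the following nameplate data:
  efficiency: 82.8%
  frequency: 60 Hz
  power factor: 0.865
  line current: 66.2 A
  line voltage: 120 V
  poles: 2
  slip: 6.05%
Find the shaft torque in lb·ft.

11.8 lb·ft

P_in = V·I·cosφ = 120 × 66.2 × 0.865 = 6872 W
P_out = η·P_in = 0.828 × 6872 = 5690 W
n_s = 120×60/2 = 3600 rpm; n = 3600×(1−0.0605) = 3382 rpm
ω = 2π×3382/60 = 354.2 rad/s
τ = P_out/ω = 5690/354.2 = 16.06 N·m
In lb·ft: 16.06/1.356 = 11.8 lb·ft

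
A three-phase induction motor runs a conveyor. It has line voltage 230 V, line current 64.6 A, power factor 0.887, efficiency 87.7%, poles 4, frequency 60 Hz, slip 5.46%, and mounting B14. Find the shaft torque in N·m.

112 N·m

P_in = √3·V·I·cosφ = 1.732 × 230 × 64.6 × 0.887 = 22826 W
P_out = η·P_in = 0.877 × 22826 = 20018 W
n_s = 120×60/4 = 1800 rpm; n = 1800×(1−0.0546) = 1702 rpm
ω = 2π×1702/60 = 178.2 rad/s
τ = P_out/ω = 20018/178.2 = 112 N·m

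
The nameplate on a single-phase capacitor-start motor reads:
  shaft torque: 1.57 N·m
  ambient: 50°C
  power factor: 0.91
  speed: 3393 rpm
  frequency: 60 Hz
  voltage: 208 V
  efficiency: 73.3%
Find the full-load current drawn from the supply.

4.02 A

ω = 2π×3393/60 = 355.3 rad/s; P_out = τω = 1.57 × 355.3 = 558 W
P_in = P_out / η = 558 / 0.733 = 761 W
I = P_in / (V·cosφ) = 761 / (208 × 0.91) = 4.02 A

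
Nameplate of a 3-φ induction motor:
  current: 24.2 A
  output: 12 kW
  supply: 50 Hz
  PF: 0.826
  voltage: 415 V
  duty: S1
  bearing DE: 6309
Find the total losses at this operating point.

P_in = √3·V·I·cosφ = 1.732×415×24.2×0.826 = 14368 W
P_out = 12000 W
Losses = P_in − P_out = 14368 − 12000 = 2368 W

2.37 kW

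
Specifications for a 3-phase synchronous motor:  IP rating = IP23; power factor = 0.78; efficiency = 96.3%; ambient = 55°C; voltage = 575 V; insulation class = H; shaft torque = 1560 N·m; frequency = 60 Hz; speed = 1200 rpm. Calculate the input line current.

ω = 2π×1200/60 = 125.7 rad/s; P_out = τω = 1560 × 125.7 = 196092 W
P_in = P_out / η = 196092 / 0.963 = 203626 W
I_L = P_in / (√3·V_L·cosφ) = 203626 / (1.732 × 575 × 0.78) = 262 A

262 A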